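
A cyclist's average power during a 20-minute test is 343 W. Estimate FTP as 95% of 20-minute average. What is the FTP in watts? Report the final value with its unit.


FTP = 20-min power * 0.95
= 343 * 0.95
= 325.85 W

325.85 W


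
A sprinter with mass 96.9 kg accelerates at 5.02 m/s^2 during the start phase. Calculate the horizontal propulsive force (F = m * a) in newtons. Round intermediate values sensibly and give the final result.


F = m * a
= 96.9 * 5.02
= 486.44 N

486.44 N


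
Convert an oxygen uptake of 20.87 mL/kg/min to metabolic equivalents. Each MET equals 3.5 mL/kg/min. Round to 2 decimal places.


One MET = 3.5 mL/kg/min
Number of METs = 20.87 / 3.5
= 5.96 METs

5.96 METs


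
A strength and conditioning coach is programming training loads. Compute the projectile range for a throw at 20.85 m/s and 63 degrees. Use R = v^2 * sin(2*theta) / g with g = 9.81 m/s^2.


Two times the angle = 126 degrees
sin(126) = 0.809017
R = 434.7225 * 0.809017 / 9.81 = 35.851 m

35.851 m


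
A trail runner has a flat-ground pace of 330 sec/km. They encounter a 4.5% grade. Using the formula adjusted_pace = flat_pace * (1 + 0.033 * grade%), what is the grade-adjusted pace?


Grade factor = 1 + 0.033 * 4.5 = 1.1485
Adjusted = 330 * 1.1485 = 379.01 sec/km

379.01 s/km


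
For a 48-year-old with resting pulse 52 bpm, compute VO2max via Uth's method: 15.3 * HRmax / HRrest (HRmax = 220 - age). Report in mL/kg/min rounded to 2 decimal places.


Step 1: HRmax = 220 - 48 = 172 bpm
Step 2: Ratio = 172 / 52 = 3.3077
Step 3: VO2max = 15.3 * 3.3077 = 50.61 mL/kg/min

50.61 mL/kg/min


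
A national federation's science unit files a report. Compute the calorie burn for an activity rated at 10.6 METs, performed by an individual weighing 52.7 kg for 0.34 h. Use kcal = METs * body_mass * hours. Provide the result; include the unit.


Product of METs and mass = 10.6 * 52.7 = 558.62
Total kcal = 558.62 * 0.34 = 189.93 kcal

189.93 kcal


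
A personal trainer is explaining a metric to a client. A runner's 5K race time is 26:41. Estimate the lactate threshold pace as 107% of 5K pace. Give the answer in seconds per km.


Total race time = 26*60 + 41 = 1601 seconds
5K pace = 1601 / 5 = 320.2 sec/km
LT pace = 320.2 * 1.07 = 342.61 sec/km

342.61 s/km


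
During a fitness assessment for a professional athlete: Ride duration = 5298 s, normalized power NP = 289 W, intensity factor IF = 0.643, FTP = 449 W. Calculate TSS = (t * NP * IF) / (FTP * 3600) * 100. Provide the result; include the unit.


Numerator = 5298 * 289 * 0.643 = 984511.446
Denominator = 449 * 3600 = 1616400
TSS = 984511.446 / 1616400 * 100
= 60.91

60.91 TSS


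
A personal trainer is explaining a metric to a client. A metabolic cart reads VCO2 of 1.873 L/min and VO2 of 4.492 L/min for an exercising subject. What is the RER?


RER = VCO2 / VO2 = 1.873 / 4.492 = 0.417

0.417


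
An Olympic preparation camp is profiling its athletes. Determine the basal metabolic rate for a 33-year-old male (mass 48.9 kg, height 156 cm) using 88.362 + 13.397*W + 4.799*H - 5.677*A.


BMR = 88.362 + 13.397*48.9 + 4.799*156 - 5.677*33
= 1304.78 kcal/day

1304.78 kcal/day


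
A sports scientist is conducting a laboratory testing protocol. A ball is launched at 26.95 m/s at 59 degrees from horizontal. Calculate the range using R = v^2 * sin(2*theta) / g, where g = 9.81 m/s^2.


sin(2 * 59) = sin(118) = 0.882948
v^2 = 26.95^2 = 726.3025
R = 726.3025 * 0.882948 / 9.81
= 65.371 m

65.371 m


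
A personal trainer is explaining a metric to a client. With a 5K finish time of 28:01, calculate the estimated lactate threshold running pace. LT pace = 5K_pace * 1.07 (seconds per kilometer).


Race duration = 1681 s for 5 km
Average pace = 1681 / 5 = 336.2 s/km
LT pace = 336.2 * 1.07
= 359.73 s/km

359.73 s/km


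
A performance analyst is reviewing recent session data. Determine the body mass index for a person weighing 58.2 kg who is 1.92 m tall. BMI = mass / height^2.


BMI = mass / height^2
= 58.2 / 1.92^2
= 58.2 / 3.6864
= 15.79 kg/m^2

15.79 kg/m^2


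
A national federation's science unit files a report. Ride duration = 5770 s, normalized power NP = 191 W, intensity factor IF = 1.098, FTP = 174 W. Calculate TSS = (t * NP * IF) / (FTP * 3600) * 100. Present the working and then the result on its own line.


Numerator = 5770 * 191 * 1.098 = 1210072.86
Denominator = 174 * 3600 = 626400
TSS = 1210072.86 / 626400 * 100
= 193.18

193.18 TSS


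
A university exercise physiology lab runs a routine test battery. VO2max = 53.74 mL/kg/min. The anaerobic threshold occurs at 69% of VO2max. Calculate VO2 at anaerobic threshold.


AT fraction = 69 / 100 = 0.69
AT VO2 = 53.74 * 0.69
= 37.08 mL/kg/min

37.08 mL/kg/min


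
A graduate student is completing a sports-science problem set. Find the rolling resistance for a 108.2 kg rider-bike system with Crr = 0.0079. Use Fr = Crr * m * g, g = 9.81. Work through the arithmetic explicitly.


m * g = 108.2 * 9.81 = 1061.442 N
Fr = 0.0079 * 1061.442 = 8.385 N

8.385 N


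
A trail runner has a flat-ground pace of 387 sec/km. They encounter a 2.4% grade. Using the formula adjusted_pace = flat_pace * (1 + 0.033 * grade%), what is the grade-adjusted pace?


Grade factor = 1 + 0.033 * 2.4 = 1.0792
Adjusted = 387 * 1.0792 = 417.65 sec/km

417.65 s/km


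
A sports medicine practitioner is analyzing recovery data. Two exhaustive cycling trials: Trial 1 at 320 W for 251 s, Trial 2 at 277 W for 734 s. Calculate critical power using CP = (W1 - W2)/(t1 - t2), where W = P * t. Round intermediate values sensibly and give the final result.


W1 = 320 * 251 = 80320 J
W2 = 277 * 734 = 203318 J
CP = (80320 - 203318) / (251 - 734)
= -122998 / -483
= 254.65 W

254.65 W


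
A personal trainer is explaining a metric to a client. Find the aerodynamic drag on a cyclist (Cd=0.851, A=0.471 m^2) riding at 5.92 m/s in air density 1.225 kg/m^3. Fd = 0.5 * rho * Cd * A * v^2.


Fd = 0.5 * 1.225 * 0.851 * 0.471 * 5.92^2
= 0.5 * 1.225 * 0.851 * 0.471 * 35.0464
= 8.604 N

8.604 N


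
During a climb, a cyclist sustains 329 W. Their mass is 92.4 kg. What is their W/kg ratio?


Power-to-weight = 329 W / 92.4 kg
= 3.561 W/kg

3.561 W/kg


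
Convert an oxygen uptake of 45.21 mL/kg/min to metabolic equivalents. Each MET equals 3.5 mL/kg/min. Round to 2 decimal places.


One MET = 3.5 mL/kg/min
Number of METs = 45.21 / 3.5
= 12.92 METs

12.92 METs


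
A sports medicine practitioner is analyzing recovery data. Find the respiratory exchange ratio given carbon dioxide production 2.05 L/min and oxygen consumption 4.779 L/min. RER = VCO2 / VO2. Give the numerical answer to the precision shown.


VCO2 = 2.05 L/min
VO2 = 4.779 L/min
RER = 2.05 / 4.779 = 0.429

0.429


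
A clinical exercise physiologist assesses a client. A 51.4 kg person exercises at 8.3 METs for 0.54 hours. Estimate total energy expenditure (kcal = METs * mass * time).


Energy = METs * mass(kg) * time(h)
= 8.3 * 51.4 * 0.54
= 230.37 kcal

230.37 kcal


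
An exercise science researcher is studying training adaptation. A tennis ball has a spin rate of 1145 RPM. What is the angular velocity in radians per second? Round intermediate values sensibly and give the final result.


Convert RPM to rad/s: multiply by 2*pi and divide by 60
omega = 1145 * 2 * pi / 60
= 119.904 rad/s

119.904 rad/s


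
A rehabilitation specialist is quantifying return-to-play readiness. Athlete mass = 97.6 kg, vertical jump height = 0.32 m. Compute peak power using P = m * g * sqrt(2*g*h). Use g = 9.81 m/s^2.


sqrt(2 * 9.81 * 0.32) = sqrt(6.2784) = 2.505674 m/s
P = 97.6 * 9.81 * 2.505674
= 2399.07 W

2399.07 W


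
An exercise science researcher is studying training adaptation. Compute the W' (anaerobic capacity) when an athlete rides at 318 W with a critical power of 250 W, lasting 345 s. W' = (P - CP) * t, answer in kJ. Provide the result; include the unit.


Above-CP power = 68 W
Duration = 345 s
W' = 68 * 345 = 23460 J
Convert: 23460 / 1000 = 23.46 kJ

23.46 kJ


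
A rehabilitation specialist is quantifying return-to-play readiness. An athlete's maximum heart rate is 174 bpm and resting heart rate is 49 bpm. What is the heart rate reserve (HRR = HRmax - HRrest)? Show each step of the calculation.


HRR = HRmax - HRrest
= 174 - 49
= 125 bpm

125 bpm


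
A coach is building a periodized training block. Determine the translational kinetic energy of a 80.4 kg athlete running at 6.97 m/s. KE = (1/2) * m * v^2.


KE = 0.5 * m * v^2
= 0.5 * 80.4 * 6.97^2
= 0.5 * 80.4 * 48.5809
= 1952.95 J

1952.95 J


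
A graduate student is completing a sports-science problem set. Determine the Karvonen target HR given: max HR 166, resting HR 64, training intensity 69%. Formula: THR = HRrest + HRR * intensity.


HRR = HRmax - HRrest = 166 - 64 = 102
THR = 64 + 102 * 0.69
= 134.38 bpm

134.38 bpm


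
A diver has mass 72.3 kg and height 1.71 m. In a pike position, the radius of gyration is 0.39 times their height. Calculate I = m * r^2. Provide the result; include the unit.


r = 0.39 * 1.71 = 0.6669 m
I = m * r^2 = 72.3 * 0.444756 = 32.156 kg*m^2

32.156 kg*m^2


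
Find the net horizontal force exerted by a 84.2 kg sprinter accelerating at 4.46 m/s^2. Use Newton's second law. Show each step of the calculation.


Newton's second law: F = m * a
F = 84.2 * 4.46 = 375.53 N

375.53 N


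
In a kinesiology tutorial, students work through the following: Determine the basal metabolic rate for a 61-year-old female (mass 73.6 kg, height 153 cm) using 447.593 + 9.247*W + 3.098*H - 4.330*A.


BMR = 447.593 + 9.247*73.6 + 3.098*153 - 4.330*61
= 1338.04 kcal/day

1338.04 kcal/day


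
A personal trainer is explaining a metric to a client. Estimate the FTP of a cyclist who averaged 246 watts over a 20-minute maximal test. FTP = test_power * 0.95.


FTP = 246 * 0.95 = 233.7 W

233.7 W


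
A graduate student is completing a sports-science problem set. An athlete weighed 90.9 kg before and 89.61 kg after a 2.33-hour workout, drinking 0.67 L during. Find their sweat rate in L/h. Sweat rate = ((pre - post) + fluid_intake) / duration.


Body mass change = 1.29 kg
Total sweat loss = 1.29 + 0.67 = 1.96 L
Rate = 1.96 / 2.33 = 0.841 L/h

0.841 L/h


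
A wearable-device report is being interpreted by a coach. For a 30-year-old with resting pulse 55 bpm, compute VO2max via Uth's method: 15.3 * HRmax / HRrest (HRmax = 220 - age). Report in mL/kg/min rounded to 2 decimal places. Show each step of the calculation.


Step 1: HRmax = 220 - 30 = 190 bpm
Step 2: Ratio = 190 / 55 = 3.4545
Step 3: VO2max = 15.3 * 3.4545 = 52.85 mL/kg/min

52.85 mL/kg/min


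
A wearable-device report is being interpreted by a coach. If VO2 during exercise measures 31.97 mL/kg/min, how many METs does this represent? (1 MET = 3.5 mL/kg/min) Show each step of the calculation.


METs = VO2 / 3.5 = 31.97 / 3.5 = 9.13

9.13 METs


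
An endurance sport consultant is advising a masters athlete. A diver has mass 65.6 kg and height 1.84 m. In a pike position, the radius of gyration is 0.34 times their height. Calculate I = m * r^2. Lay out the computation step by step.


r = 0.34 * 1.84 = 0.6256 m
I = m * r^2 = 65.6 * 0.391375 = 25.674 kg*m^2

25.674 kg*m^2


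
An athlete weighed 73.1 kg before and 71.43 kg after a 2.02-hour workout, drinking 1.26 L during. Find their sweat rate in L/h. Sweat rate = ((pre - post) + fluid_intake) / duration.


Body mass change = 1.67 kg
Total sweat loss = 1.67 + 1.26 = 2.93 L
Rate = 2.93 / 2.02 = 1.45 L/h

1.45 L/h


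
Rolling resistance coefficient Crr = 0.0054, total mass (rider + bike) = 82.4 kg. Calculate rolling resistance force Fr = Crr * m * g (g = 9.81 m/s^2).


Fr = Crr * m * g
= 0.0054 * 82.4 * 9.81
= 4.365 N

4.365 N


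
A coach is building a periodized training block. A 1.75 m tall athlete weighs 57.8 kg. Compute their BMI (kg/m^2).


height^2 = 3.0625 m^2
BMI = 57.8 / 3.0625 = 18.87 kg/m^2

18.87 kg/m^2


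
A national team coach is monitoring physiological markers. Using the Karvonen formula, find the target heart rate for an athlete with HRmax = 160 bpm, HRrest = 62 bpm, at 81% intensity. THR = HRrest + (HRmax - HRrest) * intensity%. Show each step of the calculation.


HRR = 160 - 62 = 98
THR = 62 + 98 * 0.81
= 62 + 79.38
= 141.38 bpm

141.38 bpm


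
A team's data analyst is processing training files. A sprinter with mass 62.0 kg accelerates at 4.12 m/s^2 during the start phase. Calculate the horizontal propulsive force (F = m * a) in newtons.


F = m * a
= 62.0 * 4.12
= 255.44 N

255.44 N


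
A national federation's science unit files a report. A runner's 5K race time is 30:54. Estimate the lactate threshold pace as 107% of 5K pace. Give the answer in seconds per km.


Total race time = 30*60 + 54 = 1854 seconds
5K pace = 1854 / 5 = 370.8 sec/km
LT pace = 370.8 * 1.07 = 396.76 sec/km

396.76 s/km


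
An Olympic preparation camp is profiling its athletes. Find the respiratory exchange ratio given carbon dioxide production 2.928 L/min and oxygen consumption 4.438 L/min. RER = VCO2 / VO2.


VCO2 = 2.928 L/min
VO2 = 4.438 L/min
RER = 2.928 / 4.438 = 0.6598

0.6598


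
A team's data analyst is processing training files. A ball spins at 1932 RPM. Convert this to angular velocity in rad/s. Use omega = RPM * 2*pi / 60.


omega = 1932 * 2 * pi / 60
= 1932 * 6.28318531 / 60
= 12139.114 / 60
= 202.319 rad/s

202.319 rad/s


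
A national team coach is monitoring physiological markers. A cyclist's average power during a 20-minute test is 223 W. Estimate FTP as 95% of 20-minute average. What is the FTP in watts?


FTP = 20-min power * 0.95
= 223 * 0.95
= 211.85 W

211.85 W


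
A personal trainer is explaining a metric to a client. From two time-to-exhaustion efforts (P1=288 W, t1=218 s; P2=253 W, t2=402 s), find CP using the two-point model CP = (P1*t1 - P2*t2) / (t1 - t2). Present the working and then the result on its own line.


Work in trial 1 = 62784 J
Work in trial 2 = 101706 J
Delta work = -38922 J
Delta time = -184 s
CP = -38922 / -184 = 211.53 W

211.53 W


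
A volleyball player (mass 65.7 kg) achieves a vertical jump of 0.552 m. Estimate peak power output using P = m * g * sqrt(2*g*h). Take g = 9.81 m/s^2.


2 * g * h = 2 * 9.81 * 0.552 = 10.83024
sqrt(10.83024) = 3.290933 m/s
P = 65.7 * 9.81 * 3.290933 = 2121.06 W

2121.06 W


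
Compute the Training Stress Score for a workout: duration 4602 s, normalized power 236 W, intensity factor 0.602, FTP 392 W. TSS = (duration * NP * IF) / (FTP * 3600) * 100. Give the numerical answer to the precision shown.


Product = 4602 * 236 * 0.602 = 653815.344
Base = 392 * 3600 = 1411200
TSS = 653815.344 / 1411200 * 100 = 46.33

46.33 TSS


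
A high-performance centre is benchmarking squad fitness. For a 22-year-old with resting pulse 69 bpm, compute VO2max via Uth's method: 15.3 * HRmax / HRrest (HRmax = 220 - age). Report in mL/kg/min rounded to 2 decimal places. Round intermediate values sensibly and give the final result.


Step 1: HRmax = 220 - 22 = 198 bpm
Step 2: Ratio = 198 / 69 = 2.8696
Step 3: VO2max = 15.3 * 2.8696 = 43.9 mL/kg/min

43.9 mL/kg/min


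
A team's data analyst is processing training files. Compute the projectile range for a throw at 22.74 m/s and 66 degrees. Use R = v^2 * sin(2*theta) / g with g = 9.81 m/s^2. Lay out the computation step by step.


Two times the angle = 132 degrees
sin(132) = 0.743145
R = 517.1076 * 0.743145 / 9.81 = 39.173 m

39.173 m


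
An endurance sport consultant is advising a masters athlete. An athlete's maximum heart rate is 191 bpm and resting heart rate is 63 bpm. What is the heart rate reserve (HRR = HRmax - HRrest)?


HRR = HRmax - HRrest
= 191 - 63
= 128 bpm

128 bpm


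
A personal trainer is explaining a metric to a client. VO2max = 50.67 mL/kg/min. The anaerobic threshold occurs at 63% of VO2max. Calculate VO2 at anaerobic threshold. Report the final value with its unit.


AT fraction = 63 / 100 = 0.63
AT VO2 = 50.67 * 0.63
= 31.92 mL/kg/min

31.92 mL/kg/min


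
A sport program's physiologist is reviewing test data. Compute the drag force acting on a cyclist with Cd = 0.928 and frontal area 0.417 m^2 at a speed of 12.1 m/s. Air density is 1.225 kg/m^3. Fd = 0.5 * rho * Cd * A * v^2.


Step 1: v^2 = 146.41
Step 2: Fd = 0.5 * 1.225 * 0.928 * 0.417 * 146.41
= 34.703 N

34.703 N


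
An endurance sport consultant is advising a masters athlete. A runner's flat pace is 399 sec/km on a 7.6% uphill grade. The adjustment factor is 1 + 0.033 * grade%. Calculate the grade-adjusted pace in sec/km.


Factor = 1 + 0.033 * 7.6 = 1.2508
Adjusted pace = 399 * 1.2508
= 499.07 sec/km

499.07 s/km


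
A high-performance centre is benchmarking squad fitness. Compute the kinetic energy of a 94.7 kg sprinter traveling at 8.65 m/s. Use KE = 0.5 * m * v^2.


Velocity squared = 74.8225
KE = 0.5 * 94.7 * 74.8225 = 3542.85 J

3542.85 J


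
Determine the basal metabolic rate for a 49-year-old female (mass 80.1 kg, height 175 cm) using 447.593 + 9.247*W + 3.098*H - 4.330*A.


BMR = 447.593 + 9.247*80.1 + 3.098*175 - 4.330*49
= 1518.26 kcal/day

1518.26 kcal/day


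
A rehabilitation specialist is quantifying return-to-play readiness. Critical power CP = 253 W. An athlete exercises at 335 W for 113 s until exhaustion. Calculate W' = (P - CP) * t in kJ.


P - CP = 335 - 253 = 82 W
W' = 82 * 113 = 9266 J
= 9266 / 1000 = 9.266 kJ

9.266 kJ


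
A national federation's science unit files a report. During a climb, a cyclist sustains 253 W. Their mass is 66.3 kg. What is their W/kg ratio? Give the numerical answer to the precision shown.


Power-to-weight = 253 W / 66.3 kg
= 3.816 W/kg

3.816 W/kg


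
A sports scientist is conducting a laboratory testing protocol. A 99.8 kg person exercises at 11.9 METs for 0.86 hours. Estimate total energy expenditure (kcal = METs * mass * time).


Energy = METs * mass(kg) * time(h)
= 11.9 * 99.8 * 0.86
= 1021.35 kcal

1021.35 kcal


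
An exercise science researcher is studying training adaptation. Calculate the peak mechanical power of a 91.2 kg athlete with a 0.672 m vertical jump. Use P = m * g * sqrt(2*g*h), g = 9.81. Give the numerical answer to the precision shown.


First, sqrt(2gh) = sqrt(2 * 9.81 * 0.672)
= sqrt(13.18464) = 3.631066 m/s
Power = 91.2 * 9.81 * 3.631066 = 3248.61 W

3248.61 W


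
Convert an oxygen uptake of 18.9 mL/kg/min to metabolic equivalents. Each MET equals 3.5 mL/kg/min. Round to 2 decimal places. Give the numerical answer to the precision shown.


One MET = 3.5 mL/kg/min
Number of METs = 18.9 / 3.5
= 5.4 METs

5.4 METs


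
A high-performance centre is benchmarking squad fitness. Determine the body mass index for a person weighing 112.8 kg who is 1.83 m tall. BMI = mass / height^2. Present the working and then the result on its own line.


BMI = mass / height^2
= 112.8 / 1.83^2
= 112.8 / 3.3489
= 33.68 kg/m^2

33.68 kg/m^2


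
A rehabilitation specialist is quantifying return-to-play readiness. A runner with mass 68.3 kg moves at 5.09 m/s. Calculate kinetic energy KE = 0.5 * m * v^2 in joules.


v^2 = 5.09^2 = 25.9081
KE = 0.5 * 68.3 * 25.9081
= 884.76 J

884.76 J


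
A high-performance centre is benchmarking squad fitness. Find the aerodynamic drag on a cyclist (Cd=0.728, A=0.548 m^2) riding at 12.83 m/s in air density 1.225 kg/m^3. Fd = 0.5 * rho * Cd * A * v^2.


Fd = 0.5 * 1.225 * 0.728 * 0.548 * 12.83^2
= 0.5 * 1.225 * 0.728 * 0.548 * 164.6089
= 40.223 N

40.223 N


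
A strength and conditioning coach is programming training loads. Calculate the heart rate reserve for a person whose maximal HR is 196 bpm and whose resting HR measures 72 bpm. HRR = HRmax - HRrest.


HRmax = 196 bpm
HRrest = 72 bpm
HRR = 196 - 72 = 124 bpm

124 bpm


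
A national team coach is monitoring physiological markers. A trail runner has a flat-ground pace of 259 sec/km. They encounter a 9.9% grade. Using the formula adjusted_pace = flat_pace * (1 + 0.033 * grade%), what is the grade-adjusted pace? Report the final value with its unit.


Grade factor = 1 + 0.033 * 9.9 = 1.3267
Adjusted = 259 * 1.3267 = 343.62 sec/km

343.62 s/km


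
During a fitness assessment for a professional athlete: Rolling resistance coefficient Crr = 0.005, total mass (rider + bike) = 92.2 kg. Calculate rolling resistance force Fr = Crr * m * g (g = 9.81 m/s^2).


Fr = Crr * m * g
= 0.005 * 92.2 * 9.81
= 4.522 N

4.522 N


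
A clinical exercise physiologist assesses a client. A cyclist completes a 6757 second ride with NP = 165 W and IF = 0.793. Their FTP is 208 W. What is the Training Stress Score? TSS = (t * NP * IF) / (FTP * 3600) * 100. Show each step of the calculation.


t * NP * IF = 6757 * 165 * 0.793 = 884119.665
FTP * 3600 = 748800
TSS = (884119.665 / 748800) * 100 = 118.07

118.07 TSS


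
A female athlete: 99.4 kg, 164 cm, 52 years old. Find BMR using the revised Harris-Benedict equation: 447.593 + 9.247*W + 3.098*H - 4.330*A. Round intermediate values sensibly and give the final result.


Intercept = 447.593
Weight contribution = 9.247 * 99.4 = 919.1518
Height contribution = 3.098 * 164 = 508.072
Age contribution = 4.33 * 52 = 225.16
BMR = 447.593 + 919.1518 + 508.072 - 225.16
= 1649.66 kcal/day

1649.66 kcal/day


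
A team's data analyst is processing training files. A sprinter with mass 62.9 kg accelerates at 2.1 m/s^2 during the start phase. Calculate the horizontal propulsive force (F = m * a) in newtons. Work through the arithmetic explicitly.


F = m * a
= 62.9 * 2.1
= 132.09 N

132.09 N


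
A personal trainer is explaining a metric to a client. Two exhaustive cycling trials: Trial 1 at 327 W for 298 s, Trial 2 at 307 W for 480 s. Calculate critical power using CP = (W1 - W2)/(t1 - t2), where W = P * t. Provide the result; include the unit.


W1 = 327 * 298 = 97446 J
W2 = 307 * 480 = 147360 J
CP = (97446 - 147360) / (298 - 480)
= -49914 / -182
= 274.25 W

274.25 W


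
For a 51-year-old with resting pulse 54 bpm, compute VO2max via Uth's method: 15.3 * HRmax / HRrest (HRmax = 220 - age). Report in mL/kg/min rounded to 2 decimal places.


Step 1: HRmax = 220 - 51 = 169 bpm
Step 2: Ratio = 169 / 54 = 3.1296
Step 3: VO2max = 15.3 * 3.1296 = 47.88 mL/kg/min

47.88 mL/kg/min


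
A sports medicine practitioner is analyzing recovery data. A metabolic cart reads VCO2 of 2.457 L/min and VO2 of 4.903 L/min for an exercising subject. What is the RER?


RER = VCO2 / VO2 = 2.457 / 4.903 = 0.5011

0.5011


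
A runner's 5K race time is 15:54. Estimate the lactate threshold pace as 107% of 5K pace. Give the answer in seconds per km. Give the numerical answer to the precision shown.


Total race time = 15*60 + 54 = 954 seconds
5K pace = 954 / 5 = 190.8 sec/km
LT pace = 190.8 * 1.07 = 204.16 sec/km

204.16 s/km


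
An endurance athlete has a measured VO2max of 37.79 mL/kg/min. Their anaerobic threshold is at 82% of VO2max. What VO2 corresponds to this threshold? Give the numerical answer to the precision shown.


Anaerobic threshold VO2 = VO2max * 82%
= 37.79 * 0.82
= 30.99 mL/kg/min

30.99 mL/kg/min


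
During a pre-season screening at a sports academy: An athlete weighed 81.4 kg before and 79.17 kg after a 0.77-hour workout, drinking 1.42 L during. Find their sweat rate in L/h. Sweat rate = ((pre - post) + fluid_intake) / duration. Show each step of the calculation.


Body mass change = 2.23 kg
Total sweat loss = 2.23 + 1.42 = 3.65 L
Rate = 3.65 / 0.77 = 4.74 L/h

4.74 L/h


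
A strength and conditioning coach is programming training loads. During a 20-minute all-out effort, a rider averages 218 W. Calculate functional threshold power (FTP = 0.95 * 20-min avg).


FTP = 0.95 * 218
= 207.1 W

207.1 W


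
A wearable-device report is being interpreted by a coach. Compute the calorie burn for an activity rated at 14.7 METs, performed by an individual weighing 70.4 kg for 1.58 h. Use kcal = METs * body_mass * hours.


Product of METs and mass = 14.7 * 70.4 = 1034.88
Total kcal = 1034.88 * 1.58 = 1635.11 kcal

1635.11 kcal


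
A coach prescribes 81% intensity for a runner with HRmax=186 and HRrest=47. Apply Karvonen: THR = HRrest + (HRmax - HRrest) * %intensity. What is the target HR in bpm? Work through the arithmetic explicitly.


Heart rate reserve = 186 - 47 = 139
Intensity fraction = 81 / 100 = 0.81
THR = 47 + 139 * 0.81 = 159.59 bpm

159.59 bpm


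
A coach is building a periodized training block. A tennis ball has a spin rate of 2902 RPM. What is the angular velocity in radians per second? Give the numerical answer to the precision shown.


Convert RPM to rad/s: multiply by 2*pi and divide by 60
omega = 2902 * 2 * pi / 60
= 303.897 rad/s

303.897 rad/s


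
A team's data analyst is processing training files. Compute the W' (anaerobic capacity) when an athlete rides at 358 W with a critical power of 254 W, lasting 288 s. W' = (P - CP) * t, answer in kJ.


Above-CP power = 104 W
Duration = 288 s
W' = 104 * 288 = 29952 J
Convert: 29952 / 1000 = 29.952 kJ

29.952 kJ


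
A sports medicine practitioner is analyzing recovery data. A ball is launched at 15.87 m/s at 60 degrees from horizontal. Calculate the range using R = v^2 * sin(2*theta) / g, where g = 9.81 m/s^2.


sin(2 * 60) = sin(120) = 0.866025
v^2 = 15.87^2 = 251.8569
R = 251.8569 * 0.866025 / 9.81
= 22.234 m

22.234 m


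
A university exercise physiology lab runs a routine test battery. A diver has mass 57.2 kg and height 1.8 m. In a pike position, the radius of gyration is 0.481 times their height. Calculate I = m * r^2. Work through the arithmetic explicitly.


r = 0.481 * 1.8 = 0.8658 m
I = m * r^2 = 57.2 * 0.74961 = 42.878 kg*m^2

42.878 kg*m^2


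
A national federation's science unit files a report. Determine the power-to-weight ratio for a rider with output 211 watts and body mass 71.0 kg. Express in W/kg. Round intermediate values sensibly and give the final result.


P/W = 211 / 71.0 = 2.972 W/kg

2.972 W/kg


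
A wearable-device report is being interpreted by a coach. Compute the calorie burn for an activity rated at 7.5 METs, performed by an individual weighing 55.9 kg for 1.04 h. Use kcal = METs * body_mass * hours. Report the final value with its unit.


Product of METs and mass = 7.5 * 55.9 = 419.25
Total kcal = 419.25 * 1.04 = 436.02 kcal

436.02 kcal


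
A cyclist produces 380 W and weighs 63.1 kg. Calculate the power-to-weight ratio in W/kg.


P/W = power / mass
= 380 / 63.1
= 6.022 W/kg

6.022 W/kg


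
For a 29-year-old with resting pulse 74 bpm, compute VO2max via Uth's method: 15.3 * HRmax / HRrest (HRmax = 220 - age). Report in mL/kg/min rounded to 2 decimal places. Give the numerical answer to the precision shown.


Step 1: HRmax = 220 - 29 = 191 bpm
Step 2: Ratio = 191 / 74 = 2.5811
Step 3: VO2max = 15.3 * 2.5811 = 39.49 mL/kg/min

39.49 mL/kg/min


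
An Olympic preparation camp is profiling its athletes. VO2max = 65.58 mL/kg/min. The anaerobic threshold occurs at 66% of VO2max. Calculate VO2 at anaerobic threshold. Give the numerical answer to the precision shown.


AT fraction = 66 / 100 = 0.66
AT VO2 = 65.58 * 0.66
= 43.28 mL/kg/min

43.28 mL/kg/min


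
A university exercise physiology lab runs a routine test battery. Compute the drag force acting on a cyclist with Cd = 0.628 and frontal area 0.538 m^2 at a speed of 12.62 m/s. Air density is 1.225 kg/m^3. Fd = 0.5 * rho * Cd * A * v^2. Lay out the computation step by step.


Step 1: v^2 = 159.2644
Step 2: Fd = 0.5 * 1.225 * 0.628 * 0.538 * 159.2644
= 32.958 N

32.958 N


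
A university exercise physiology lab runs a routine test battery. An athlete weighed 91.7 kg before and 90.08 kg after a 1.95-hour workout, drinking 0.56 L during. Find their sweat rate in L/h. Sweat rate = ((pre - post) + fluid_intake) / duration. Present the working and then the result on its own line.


Body mass change = 1.62 kg
Total sweat loss = 1.62 + 0.56 = 2.18 L
Rate = 2.18 / 1.95 = 1.118 L/h

1.118 L/h


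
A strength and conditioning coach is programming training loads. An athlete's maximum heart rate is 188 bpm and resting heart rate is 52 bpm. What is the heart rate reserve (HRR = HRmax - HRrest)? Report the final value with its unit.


HRR = HRmax - HRrest
= 188 - 52
= 136 bpm

136 bpm


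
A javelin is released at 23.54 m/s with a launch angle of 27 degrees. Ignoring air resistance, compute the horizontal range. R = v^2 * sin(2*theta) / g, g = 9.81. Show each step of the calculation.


Launch speed squared = 554.1316
sin(2 * 27 deg) = 0.809017
Range = 554.1316 * 0.809017 / 9.81
= 45.698 m

45.698 m


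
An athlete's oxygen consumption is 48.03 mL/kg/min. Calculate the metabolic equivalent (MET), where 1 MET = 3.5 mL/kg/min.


MET = VO2 / 3.5
= 48.03 / 3.5
= 13.72 METs

13.72 METs


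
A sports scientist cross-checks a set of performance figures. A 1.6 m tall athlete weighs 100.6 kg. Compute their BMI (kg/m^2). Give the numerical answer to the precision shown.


height^2 = 2.56 m^2
BMI = 100.6 / 2.56 = 39.3 kg/m^2

39.3 kg/m^2


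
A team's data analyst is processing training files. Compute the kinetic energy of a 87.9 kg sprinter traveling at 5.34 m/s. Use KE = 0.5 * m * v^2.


Velocity squared = 28.5156
KE = 0.5 * 87.9 * 28.5156 = 1253.26 J

1253.26 J


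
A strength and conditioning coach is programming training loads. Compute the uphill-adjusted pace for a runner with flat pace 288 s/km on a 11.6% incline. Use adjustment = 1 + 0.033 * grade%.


Adjustment factor = 1 + 0.033 * 11.6 = 1.3828
Grade-adjusted pace = 288 * 1.3828 = 398.25 s/km

398.25 s/km


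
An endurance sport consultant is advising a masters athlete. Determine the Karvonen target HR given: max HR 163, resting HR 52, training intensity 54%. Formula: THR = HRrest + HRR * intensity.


HRR = HRmax - HRrest = 163 - 52 = 111
THR = 52 + 111 * 0.54
= 111.94 bpm

111.94 bpm


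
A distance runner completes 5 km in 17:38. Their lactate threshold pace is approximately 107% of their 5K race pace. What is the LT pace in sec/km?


Convert to seconds: 17 min 38 s = 1058 s
Pace per km = 1058 / 5 = 211.6 s/km
LT pace = 211.6 * 1.07 = 226.41 s/km

226.41 s/km


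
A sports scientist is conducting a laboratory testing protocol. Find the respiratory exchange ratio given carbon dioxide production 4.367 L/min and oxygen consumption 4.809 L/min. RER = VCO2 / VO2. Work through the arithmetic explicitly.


VCO2 = 4.367 L/min
VO2 = 4.809 L/min
RER = 4.367 / 4.809 = 0.9081

0.9081


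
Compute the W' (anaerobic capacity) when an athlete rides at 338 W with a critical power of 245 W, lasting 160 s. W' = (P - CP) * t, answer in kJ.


Above-CP power = 93 W
Duration = 160 s
W' = 93 * 160 = 14880 J
Convert: 14880 / 1000 = 14.88 kJ

14.88 kJ


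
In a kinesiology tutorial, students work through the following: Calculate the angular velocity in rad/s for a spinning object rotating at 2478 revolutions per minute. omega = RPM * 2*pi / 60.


omega = RPM * 2*pi / 60
= 2478 * 6.28318531 / 60
= 259.496 rad/s

259.496 rad/s


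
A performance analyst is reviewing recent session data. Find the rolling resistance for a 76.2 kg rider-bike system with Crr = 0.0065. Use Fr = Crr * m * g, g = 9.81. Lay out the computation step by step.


m * g = 76.2 * 9.81 = 747.522 N
Fr = 0.0065 * 747.522 = 4.859 N

4.859 N


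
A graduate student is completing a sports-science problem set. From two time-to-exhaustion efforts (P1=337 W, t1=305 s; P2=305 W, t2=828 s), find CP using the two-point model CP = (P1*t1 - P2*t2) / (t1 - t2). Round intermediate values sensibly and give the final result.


Work in trial 1 = 102785 J
Work in trial 2 = 252540 J
Delta work = -149755 J
Delta time = -523 s
CP = -149755 / -523 = 286.34 W

286.34 W


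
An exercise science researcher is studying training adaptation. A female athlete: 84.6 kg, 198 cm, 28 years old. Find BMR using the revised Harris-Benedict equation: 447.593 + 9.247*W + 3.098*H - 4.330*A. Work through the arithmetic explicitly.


Intercept = 447.593
Weight contribution = 9.247 * 84.6 = 782.2962
Height contribution = 3.098 * 198 = 613.404
Age contribution = 4.33 * 28 = 121.24
BMR = 447.593 + 782.2962 + 613.404 - 121.24
= 1722.05 kcal/day

1722.05 kcal/day


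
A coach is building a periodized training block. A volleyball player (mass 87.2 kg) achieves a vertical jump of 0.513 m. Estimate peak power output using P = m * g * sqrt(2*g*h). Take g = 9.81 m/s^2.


2 * g * h = 2 * 9.81 * 0.513 = 10.06506
sqrt(10.06506) = 3.172548 m/s
P = 87.2 * 9.81 * 3.172548 = 2713.9 W

2713.9 W


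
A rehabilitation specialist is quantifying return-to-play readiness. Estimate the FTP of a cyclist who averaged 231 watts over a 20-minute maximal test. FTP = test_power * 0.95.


FTP = 231 * 0.95 = 219.45 W

219.45 W


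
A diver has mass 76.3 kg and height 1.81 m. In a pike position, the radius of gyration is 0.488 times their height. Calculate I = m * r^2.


r = 0.488 * 1.81 = 0.88328 m
I = m * r^2 = 76.3 * 0.780184 = 59.528 kg*m^2

59.528 kg*m^2


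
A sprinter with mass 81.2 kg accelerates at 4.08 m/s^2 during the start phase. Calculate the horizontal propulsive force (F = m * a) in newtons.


F = m * a
= 81.2 * 4.08
= 331.3 N

331.3 N


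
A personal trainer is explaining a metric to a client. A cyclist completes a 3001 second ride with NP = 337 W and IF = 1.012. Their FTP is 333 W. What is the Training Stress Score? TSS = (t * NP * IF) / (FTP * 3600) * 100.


t * NP * IF = 3001 * 337 * 1.012 = 1023473.044
FTP * 3600 = 1198800
TSS = (1023473.044 / 1198800) * 100 = 85.37

85.37 TSS


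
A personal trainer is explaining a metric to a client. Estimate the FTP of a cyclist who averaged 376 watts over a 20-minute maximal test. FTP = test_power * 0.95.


FTP = 376 * 0.95 = 357.2 W

357.2 W


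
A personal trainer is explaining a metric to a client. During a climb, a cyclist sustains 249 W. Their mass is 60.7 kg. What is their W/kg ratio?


Power-to-weight = 249 W / 60.7 kg
= 4.102 W/kg

4.102 W/kg


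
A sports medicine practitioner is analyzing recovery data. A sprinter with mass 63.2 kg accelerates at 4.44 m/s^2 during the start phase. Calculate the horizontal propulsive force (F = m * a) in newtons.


F = m * a
= 63.2 * 4.44
= 280.61 N

280.61 N


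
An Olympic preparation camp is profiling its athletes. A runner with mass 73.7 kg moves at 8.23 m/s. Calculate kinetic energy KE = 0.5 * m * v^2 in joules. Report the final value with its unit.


v^2 = 8.23^2 = 67.7329
KE = 0.5 * 73.7 * 67.7329
= 2495.96 J

2495.96 J


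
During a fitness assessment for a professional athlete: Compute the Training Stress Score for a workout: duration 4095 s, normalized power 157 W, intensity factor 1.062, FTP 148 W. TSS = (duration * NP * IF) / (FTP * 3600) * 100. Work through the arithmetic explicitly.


Product = 4095 * 157 * 1.062 = 682775.73
Base = 148 * 3600 = 532800
TSS = 682775.73 / 532800 * 100 = 128.15

128.15 TSS


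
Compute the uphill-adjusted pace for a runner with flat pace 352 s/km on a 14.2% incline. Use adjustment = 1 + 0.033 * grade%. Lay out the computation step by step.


Adjustment factor = 1 + 0.033 * 14.2 = 1.4686
Grade-adjusted pace = 352 * 1.4686 = 516.95 s/km

516.95 s/km


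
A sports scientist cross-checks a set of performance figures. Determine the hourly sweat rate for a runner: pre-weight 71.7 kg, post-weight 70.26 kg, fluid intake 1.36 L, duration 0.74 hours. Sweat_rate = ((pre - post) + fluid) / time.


Mass lost = 71.7 - 70.26 = 1.44 kg
Add fluid consumed: 1.44 + 1.36 = 2.8 L total sweat
Sweat rate = 2.8 / 0.74 = 3.784 L/h

3.784 L/h


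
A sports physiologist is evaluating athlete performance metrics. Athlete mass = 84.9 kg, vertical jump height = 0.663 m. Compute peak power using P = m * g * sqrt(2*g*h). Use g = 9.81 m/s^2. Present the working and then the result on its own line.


sqrt(2 * 9.81 * 0.663) = sqrt(13.00806) = 3.606669 m/s
P = 84.9 * 9.81 * 3.606669
= 3003.88 W

3003.88 W


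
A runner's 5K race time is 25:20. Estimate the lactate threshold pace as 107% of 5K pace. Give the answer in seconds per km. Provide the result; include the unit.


Total race time = 25*60 + 20 = 1520 seconds
5K pace = 1520 / 5 = 304.0 sec/km
LT pace = 304.0 * 1.07 = 325.28 sec/km

325.28 s/km


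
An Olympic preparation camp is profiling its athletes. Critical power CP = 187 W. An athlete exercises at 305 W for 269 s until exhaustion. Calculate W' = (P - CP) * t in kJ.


P - CP = 305 - 187 = 118 W
W' = 118 * 269 = 31742 J
= 31742 / 1000 = 31.742 kJ

31.742 kJ


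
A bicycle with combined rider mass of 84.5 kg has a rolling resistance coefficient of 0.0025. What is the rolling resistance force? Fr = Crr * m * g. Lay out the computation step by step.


Fr = 0.0025 * 84.5 * 9.81
= 0.21125 * 9.81
= 2.072 N

2.072 N


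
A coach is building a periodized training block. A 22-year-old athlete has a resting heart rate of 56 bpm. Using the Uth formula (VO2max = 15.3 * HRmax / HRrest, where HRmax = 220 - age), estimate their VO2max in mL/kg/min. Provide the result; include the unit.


HRmax = 220 - 22 = 198 bpm
Ratio = HRmax / HRrest = 198 / 56 = 3.5357
VO2max = 15.3 * 3.5357 = 54.1 mL/kg/min

54.1 mL/kg/min


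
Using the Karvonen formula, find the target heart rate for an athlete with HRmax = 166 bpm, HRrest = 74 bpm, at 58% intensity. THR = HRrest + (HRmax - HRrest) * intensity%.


HRR = 166 - 74 = 92
THR = 74 + 92 * 0.58
= 74 + 53.36
= 127.36 bpm

127.36 bpm


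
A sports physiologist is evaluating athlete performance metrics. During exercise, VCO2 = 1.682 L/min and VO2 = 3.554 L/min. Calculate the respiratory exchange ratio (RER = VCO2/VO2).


RER = VCO2 / VO2
= 1.682 / 3.554
= 0.4733

0.4733


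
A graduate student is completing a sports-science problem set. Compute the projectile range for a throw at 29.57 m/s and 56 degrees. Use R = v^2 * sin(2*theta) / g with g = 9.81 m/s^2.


Two times the angle = 112 degrees
sin(112) = 0.927184
R = 874.3849 * 0.927184 / 9.81 = 82.642 m

82.642 m


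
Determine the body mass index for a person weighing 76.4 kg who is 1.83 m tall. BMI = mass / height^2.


BMI = mass / height^2
= 76.4 / 1.83^2
= 76.4 / 3.3489
= 22.81 kg/m^2

22.81 kg/m^2


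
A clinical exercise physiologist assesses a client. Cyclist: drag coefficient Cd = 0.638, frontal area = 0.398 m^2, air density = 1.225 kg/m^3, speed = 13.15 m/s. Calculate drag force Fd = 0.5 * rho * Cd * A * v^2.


v^2 = 13.15^2 = 172.9225
Fd = 0.5 * 1.225 * 0.638 * 0.398 * 172.9225
= 26.894 N

26.894 N


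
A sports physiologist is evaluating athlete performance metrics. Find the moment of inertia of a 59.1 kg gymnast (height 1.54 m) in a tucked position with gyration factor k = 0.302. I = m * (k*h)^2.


Radius of gyration = 0.302 * 1.54 = 0.46508 m
I = 59.1 * 0.46508^2
= 59.1 * 0.216299
= 12.783 kg*m^2

12.783 kg*m^2


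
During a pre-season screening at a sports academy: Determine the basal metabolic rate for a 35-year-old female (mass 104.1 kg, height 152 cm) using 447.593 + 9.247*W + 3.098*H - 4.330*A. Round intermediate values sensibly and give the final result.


BMR = 447.593 + 9.247*104.1 + 3.098*152 - 4.330*35
= 1729.55 kcal/day

1729.55 kcal/day


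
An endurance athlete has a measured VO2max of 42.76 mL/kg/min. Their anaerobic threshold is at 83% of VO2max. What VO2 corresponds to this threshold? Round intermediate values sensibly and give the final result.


Anaerobic threshold VO2 = VO2max * 83%
= 42.76 * 0.83
= 35.49 mL/kg/min

35.49 mL/kg/min


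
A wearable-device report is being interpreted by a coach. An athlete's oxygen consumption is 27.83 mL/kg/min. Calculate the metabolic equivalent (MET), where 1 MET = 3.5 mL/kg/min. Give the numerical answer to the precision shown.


MET = VO2 / 3.5
= 27.83 / 3.5
= 7.95 METs

7.95 METs
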